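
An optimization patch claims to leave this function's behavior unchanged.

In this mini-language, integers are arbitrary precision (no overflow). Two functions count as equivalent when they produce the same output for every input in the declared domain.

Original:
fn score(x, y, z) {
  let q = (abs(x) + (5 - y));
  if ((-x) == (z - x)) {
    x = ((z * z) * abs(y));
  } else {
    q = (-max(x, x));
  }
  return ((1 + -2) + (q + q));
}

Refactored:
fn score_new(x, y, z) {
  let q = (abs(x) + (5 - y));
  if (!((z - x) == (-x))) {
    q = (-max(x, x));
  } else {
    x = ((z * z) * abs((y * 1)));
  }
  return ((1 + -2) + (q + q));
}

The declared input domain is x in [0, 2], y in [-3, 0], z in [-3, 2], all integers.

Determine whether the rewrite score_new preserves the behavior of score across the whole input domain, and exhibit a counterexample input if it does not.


Behavior is preserved: although boolean connective usage differs; and constant usage differs; and arithmetic usage differs, the outputs never diverge.
One worked example (x=1, y=-1, z=-1) — score: q := 7 | ((-x) == (z - x)): false | q := -1 | result -3; score_new: q := 7 | (!((z - x) == (-x))): true | q := -1 | result -3; agreement on -3.
Across all 72 domain points the two functions coincide.
verdict: equivalent


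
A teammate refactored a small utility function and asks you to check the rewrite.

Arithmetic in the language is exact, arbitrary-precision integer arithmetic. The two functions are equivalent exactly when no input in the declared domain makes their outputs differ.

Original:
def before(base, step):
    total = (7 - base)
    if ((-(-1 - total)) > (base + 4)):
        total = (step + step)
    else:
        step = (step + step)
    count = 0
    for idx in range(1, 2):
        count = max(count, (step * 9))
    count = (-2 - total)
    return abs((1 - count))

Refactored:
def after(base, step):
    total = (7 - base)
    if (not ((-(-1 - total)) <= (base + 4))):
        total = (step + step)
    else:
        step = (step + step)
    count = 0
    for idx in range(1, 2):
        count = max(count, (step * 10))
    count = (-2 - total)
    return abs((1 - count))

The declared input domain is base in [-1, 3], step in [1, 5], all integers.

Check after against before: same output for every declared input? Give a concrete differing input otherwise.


Although `9` became `10`, no input in the stated domain can expose it.
As a probe, take base=0, step=3: before runs total = 7; ((-(-1 - total)) > (base + 4)) -> true; total = 6; count = 0; [idx=1]; count = 27; count = -8; return 9; after runs total = 7; (not ((-(-1 - total)) <= (base + 4))) -> true; total = 6; count = 0; [idx=1]; count = 30; count = -8; return 9; both end at 9.
Sweeping the whole domain (25 inputs) finds no disagreement.
verdict: equivalent


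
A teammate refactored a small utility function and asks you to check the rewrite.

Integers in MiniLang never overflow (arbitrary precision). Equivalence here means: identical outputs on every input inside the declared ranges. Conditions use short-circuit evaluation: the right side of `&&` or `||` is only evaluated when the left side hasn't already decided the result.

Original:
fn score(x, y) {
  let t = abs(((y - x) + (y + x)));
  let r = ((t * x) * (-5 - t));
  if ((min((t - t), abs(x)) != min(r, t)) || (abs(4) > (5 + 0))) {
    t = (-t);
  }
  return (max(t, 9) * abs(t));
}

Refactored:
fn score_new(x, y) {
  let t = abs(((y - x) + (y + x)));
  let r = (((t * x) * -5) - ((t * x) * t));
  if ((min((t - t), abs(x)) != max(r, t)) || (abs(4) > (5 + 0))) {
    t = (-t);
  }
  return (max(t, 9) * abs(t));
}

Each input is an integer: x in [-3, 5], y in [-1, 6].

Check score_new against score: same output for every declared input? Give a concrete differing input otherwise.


There is a counterexample at x=0, y=5: 100 on one side, 90 on the other.
score: t=10, then r=0, then ((min((t - t), abs(x)) != min(r, t)) || (abs(4) > (5 + 0))) is false, then returns 100
score_new: t=10, then r=0, then ((min((t - t), abs(x)) != max(r, t)) || (abs(4) > (5 + 0))) is true, then t=-10, then returns 90
verdict: not equivalent; witness: x=0, y=5


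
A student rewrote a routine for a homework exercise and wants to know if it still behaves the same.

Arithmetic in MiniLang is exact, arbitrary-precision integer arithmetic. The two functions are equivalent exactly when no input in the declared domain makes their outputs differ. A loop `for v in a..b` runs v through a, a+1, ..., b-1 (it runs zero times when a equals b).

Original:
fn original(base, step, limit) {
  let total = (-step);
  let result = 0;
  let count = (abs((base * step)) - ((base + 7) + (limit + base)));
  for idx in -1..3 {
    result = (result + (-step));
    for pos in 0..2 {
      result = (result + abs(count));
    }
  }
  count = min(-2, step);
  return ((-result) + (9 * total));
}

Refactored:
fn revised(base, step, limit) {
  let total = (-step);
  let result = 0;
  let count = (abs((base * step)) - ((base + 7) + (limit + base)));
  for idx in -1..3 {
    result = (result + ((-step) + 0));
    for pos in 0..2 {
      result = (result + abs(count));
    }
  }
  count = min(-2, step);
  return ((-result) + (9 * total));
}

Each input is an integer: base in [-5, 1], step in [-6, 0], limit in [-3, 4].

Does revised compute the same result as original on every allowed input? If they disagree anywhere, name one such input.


Side by side, the visible changes include: arithmetic usage differs; also constant usage differs.
As a probe, take base=-1, step=-2, limit=1: original runs total := 2 | result := 0 | count := -4 | iter idx=-1: | result := 2 | iter pos=0: | result := 6 | iter pos=1: | result := 10 | iter idx=0: | result := 12 | iter pos=0: | result := 16 | iter pos=1: | result := 20 | iter idx=1: | result := 22 | iter pos=0: | result := 26 | iter pos=1: | result := 30 | iter idx=2: | result := 32 | iter pos=0: | result := 36 | iter pos=1: | result := 40 | count := -2 | result -22; revised runs total := 2 | result := 0 | count := -4 | iter idx=-1: | result := 2 | iter pos=0: | result := 6 | iter pos=1: | result := 10 | iter idx=0: | result := 12 | iter pos=0: | result := 16 | iter pos=1: | result := 20 | iter idx=1: | result := 22 | iter pos=0: | result := 26 | iter pos=1: | result := 30 | iter idx=2: | result := 32 | iter pos=0: | result := 36 | iter pos=1: | result := 40 | count := -2 | result -22; both end at -22.
Checked all 392 inputs in the declared domain: the outputs agree on every one.
verdict: equivalent


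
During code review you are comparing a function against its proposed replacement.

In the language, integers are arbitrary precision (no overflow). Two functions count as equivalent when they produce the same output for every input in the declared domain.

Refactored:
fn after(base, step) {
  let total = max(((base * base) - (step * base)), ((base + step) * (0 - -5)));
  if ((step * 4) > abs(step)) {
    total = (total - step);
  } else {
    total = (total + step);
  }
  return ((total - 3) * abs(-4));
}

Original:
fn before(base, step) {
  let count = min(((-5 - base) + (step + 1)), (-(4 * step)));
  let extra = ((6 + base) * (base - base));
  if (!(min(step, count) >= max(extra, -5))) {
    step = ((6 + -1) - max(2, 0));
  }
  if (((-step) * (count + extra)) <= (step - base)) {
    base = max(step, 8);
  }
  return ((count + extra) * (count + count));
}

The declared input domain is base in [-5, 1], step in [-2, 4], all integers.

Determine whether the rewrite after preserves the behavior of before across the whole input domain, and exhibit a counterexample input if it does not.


Take base=-5, step=-2.
before: count becomes -1; next extra becomes 0; next (!(min(step, count) >= max(extra, -5))) evaluates to true; next step becomes 3; next (((-step) * (count + extra)) <= (step - base)) evaluates to true; next base becomes 8; next final value 2
after: total becomes 15; next ((step * 4) > abs(step)) evaluates to false; next total becomes 13; next final value 40
2 vs 40 — the two versions disagree here.
verdict: not equivalent; witness: base=-5, step=-2


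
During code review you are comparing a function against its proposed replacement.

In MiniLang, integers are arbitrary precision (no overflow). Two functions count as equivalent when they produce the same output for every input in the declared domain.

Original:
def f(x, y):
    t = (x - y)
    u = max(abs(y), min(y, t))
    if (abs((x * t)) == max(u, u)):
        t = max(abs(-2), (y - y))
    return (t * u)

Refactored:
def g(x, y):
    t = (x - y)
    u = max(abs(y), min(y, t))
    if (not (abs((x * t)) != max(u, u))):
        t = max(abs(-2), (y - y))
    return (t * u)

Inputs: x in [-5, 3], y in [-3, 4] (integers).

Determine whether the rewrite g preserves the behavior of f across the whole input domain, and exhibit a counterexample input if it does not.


Behavior is preserved: although comparison usage differs, plus boolean connective usage differs, the outputs never diverge.
One worked example (x=-5, y=-1) — f: t = -4; u = 1; (abs((x * t)) == max(u, u)) -> false; return -4; g: t = -4; u = 1; (not (abs((x * t)) != max(u, u))) -> false; return -4; agreement on -4.
An exhaustive pass over the 72 declared inputs shows identical outputs.
verdict: equivalent


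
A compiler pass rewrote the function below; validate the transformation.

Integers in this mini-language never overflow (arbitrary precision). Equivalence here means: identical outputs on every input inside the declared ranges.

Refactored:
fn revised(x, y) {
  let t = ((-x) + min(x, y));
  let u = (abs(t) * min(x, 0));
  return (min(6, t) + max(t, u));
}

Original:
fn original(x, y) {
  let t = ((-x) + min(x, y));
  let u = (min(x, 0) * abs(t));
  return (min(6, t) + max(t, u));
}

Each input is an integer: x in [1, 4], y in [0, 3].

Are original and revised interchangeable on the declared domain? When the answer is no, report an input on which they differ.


The two are interchangeable: same computation, different form, and every declared input agrees.
Tracing x=3, y=0: original: t := -3 | u := 0 | result -3 | revised: t := -3 | u := 0 | result -3 — matching result -3.
Across all 16 domain points the two functions coincide.
verdict: equivalent


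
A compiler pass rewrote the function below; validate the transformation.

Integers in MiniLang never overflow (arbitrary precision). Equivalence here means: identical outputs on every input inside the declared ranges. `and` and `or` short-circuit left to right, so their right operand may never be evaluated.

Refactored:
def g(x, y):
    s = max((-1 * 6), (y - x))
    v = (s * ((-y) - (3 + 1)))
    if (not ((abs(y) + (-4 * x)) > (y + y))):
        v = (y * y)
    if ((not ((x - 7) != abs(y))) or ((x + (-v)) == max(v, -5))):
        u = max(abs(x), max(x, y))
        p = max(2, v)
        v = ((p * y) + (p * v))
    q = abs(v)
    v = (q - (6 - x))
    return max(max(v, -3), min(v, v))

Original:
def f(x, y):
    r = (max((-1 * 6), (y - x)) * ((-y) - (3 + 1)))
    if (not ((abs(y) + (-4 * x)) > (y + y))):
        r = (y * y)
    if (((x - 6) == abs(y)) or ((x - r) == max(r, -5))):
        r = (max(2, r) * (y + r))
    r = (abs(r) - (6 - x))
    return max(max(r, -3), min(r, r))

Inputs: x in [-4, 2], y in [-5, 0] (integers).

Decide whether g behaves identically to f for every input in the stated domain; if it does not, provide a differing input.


The edit looks behavioral (`6` became `7`), but over these ranges it never changes the outcome; all 42 inputs agree.
verdict: equivalent


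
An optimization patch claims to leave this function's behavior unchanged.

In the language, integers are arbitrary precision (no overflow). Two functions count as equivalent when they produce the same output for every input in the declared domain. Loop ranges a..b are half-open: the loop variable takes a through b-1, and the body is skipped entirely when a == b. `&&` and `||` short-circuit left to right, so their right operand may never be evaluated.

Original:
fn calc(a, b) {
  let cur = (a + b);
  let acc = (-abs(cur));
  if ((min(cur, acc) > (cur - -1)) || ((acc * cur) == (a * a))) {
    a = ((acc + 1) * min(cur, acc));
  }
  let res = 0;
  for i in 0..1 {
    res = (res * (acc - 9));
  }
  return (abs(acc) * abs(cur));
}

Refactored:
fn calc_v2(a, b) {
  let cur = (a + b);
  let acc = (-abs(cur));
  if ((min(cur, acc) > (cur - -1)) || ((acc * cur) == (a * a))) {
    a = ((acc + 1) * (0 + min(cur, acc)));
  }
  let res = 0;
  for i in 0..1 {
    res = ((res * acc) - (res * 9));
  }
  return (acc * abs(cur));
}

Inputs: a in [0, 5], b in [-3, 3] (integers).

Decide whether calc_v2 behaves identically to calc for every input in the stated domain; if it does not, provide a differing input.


Try a=0, b=-3.
calc: cur=-3, then acc=-3, then ((min(cur, acc) > (cur - -1)) || ((acc * cur) == (a * a))) is false, then res=0, then (i=0), then res=0, then returns 9
calc_v2: cur=-3, then acc=-3, then ((min(cur, acc) > (cur - -1)) || ((acc * cur) == (a * a))) is false, then res=0, then (i=0), then res=0, then returns -9
9 against -9: the behavior changed.
verdict: not equivalent; witness: a=0, b=-3


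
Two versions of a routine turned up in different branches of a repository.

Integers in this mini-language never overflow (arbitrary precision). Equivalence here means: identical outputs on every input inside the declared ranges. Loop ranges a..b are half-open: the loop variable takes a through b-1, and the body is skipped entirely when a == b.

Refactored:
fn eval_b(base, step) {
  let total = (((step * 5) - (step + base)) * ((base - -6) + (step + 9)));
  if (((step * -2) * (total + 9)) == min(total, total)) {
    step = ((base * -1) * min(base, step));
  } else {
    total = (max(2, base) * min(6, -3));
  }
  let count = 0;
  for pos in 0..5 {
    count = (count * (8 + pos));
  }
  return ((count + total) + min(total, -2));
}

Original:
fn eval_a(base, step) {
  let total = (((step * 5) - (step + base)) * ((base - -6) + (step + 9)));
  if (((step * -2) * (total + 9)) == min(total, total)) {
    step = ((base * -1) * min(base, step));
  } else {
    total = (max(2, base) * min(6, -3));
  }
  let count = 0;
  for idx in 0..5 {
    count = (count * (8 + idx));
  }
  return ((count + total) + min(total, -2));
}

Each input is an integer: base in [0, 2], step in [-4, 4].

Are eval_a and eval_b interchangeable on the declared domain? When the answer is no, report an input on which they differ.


Comparing the listings, the differences include: local variable names differ.
Spot check at base=2, step=4 — eval_a: total=294, then (((step * -2) * (total + 9)) == min(total, total)) is false, then total=-6, then count=0, then (idx=0), then count=0, then (idx=1), then count=0, then (idx=2), then count=0, then (idx=3), then count=0, then (idx=4), then count=0, then returns -12. eval_b: total=294, then (((step * -2) * (total + 9)) == min(total, total)) is false, then total=-6, then count=0, then (pos=0), then count=0, then (pos=1), then count=0, then (pos=2), then count=0, then (pos=3), then count=0, then (pos=4), then count=0, then returns -12. Both give -12.
Checked all 27 inputs in the declared domain: the outputs agree on every one.
verdict: equivalent


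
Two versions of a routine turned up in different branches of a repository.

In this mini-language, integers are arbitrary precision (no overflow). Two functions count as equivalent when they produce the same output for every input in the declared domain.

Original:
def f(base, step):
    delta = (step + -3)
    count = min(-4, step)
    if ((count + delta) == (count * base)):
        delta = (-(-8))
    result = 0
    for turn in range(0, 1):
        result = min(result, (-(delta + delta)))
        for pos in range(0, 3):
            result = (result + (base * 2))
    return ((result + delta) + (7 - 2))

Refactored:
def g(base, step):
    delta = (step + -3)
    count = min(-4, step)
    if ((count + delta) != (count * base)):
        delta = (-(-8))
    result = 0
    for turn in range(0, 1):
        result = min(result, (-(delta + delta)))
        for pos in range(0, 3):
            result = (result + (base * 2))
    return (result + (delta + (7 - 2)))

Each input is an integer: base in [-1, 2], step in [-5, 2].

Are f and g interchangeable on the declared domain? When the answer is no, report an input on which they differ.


Try base=-1, step=-4.
f: delta := -7 | count := -4 | ((count + delta) == (count * base)): false | result := 0 | iter turn=0: | result := 0 | iter pos=0: | result := -2 | iter pos=1: | result := -4 | iter pos=2: | result := -6 | result -8
g: delta := -7 | count := -4 | ((count + delta) != (count * base)): true | delta := 8 | result := 0 | iter turn=0: | result := -16 | iter pos=0: | result := -18 | iter pos=1: | result := -20 | iter pos=2: | result := -22 | result -9
-8 vs -9 — the two versions disagree here.
verdict: not equivalent; witness: base=-1, step=-4


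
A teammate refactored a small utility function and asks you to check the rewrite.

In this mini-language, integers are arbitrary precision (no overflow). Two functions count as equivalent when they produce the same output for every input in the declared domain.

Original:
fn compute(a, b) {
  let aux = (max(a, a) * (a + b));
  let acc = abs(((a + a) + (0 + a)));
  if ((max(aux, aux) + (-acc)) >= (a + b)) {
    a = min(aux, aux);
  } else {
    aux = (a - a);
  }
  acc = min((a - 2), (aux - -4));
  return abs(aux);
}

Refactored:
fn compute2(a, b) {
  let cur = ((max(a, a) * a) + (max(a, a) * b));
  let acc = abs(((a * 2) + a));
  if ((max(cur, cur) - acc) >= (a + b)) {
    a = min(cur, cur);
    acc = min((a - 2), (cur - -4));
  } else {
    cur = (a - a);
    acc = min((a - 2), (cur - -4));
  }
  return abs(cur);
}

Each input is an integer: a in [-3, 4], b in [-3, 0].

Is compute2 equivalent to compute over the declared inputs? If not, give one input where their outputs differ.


Changes here: min/max/abs usage differs; constant usage differs; statement counts differ; local variable names differ; arithmetic usage differs; the full 32-point sweep finds no disagreement.
verdict: equivalent


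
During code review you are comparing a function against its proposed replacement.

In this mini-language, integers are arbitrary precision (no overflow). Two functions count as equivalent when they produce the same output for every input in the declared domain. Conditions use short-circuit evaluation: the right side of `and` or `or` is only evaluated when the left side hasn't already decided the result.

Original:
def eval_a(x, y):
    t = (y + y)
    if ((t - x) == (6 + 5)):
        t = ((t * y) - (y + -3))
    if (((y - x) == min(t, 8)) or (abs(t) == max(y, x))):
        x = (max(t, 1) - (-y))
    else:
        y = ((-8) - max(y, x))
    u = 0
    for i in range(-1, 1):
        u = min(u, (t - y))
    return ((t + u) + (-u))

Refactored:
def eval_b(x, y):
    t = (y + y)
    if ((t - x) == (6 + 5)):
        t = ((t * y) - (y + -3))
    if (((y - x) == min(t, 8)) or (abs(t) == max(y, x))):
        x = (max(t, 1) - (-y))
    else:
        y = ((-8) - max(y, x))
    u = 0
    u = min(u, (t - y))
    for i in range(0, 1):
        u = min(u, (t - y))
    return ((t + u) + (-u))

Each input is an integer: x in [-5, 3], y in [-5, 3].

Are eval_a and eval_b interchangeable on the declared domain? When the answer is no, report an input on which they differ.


Side by side, the visible changes include: min/max/abs usage differs; and loop structure differs; and arithmetic usage differs; and statement counts differ.
As a probe, take x=-3, y=2: eval_a runs t becomes 4; next ((t - x) == (6 + 5)) evaluates to false; next (((y - x) == min(t, 8)) or (abs(t) == max(y, x))) evaluates to false; next y becomes -10; next u becomes 0; next at i=-1:; next u becomes 0; next at i=0:; next u becomes 0; next final value 4; eval_b runs t becomes 4; next ((t - x) == (6 + 5)) evaluates to false; next (((y - x) == min(t, 8)) or (abs(t) == max(y, x))) evaluates to false; next y becomes -10; next u becomes 0; next u becomes 0; next at i=0:; next u becomes 0; next final value 4; both end at 4.
Checked all 81 inputs in the declared domain: the outputs agree on every one.
verdict: equivalent


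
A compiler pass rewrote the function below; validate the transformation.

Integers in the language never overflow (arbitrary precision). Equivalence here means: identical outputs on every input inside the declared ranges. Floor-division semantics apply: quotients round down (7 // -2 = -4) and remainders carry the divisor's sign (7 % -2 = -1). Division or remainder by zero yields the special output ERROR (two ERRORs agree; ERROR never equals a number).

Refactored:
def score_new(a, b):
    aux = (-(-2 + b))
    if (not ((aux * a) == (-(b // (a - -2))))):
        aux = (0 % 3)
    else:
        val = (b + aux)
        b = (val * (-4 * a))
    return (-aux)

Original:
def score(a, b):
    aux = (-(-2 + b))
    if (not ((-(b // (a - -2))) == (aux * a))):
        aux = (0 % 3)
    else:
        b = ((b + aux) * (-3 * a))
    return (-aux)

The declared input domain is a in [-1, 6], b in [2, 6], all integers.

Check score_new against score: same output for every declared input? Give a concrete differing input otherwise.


Equivalent. The suspicious edit (`-3` became `-4`) never changes the result for any input inside the declared domain.
Every one of the 40 inputs gives matching results.
As a probe, take a=6, b=6: score runs aux = -4; (not ((-(b // (a - -2))) == (aux * a))) -> true; aux = 0; return 0; score_new runs aux = -4; (not ((aux * a) == (-(b // (a - -2))))) -> true; aux = 0; return 0; both end at 0.
verdict: equivalent


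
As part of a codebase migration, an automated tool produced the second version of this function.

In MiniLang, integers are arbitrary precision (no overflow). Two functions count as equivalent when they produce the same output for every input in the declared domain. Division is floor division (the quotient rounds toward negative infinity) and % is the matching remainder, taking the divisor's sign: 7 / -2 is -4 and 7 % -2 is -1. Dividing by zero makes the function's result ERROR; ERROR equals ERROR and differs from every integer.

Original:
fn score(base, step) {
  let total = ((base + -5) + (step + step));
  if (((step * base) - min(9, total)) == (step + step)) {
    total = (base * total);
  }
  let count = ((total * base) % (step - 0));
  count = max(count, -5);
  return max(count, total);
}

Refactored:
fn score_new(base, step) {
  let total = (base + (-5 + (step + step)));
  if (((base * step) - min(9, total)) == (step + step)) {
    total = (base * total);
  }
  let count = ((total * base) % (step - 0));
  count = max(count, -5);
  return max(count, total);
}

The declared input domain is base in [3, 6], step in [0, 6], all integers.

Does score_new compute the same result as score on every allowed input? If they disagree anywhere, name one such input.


This is a faithful refactor — same computation, different form, but the computed results match everywhere.
One worked example (base=5, step=5) — score: total := 10 | (((step * base) - min(9, total)) == (step + step)): false | count := 0 | count := 0 | result 10; score_new: total := 10 | (((base * step) - min(9, total)) == (step + step)): false | count := 0 | count := 0 | result 10; agreement on 10.
An exhaustive pass over the 28 declared inputs shows identical outputs.
verdict: equivalent


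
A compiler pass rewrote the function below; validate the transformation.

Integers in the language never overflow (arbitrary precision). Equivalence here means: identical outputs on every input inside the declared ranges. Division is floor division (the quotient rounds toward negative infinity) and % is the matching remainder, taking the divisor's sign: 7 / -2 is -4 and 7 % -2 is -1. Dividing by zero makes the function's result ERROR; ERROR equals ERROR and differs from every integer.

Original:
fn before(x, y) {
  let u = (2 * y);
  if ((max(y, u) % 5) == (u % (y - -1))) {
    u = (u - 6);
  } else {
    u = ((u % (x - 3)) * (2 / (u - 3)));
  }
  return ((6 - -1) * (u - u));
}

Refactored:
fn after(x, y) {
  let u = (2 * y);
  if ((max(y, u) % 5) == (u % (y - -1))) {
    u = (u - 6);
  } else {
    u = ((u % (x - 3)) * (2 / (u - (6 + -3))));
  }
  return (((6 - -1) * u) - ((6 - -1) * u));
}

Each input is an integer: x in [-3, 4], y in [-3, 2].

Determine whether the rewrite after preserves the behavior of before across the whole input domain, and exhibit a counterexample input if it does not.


The two versions differ — the changes include constant usage differs; arithmetic usage differs.
As a probe, take x=3, y=-2: before runs u becomes -4; next ((max(y, u) % 5) == (u % (y - -1))) evaluates to false; next hits division by zero so the output is ERROR; after runs u becomes -4; next ((max(y, u) % 5) == (u % (y - -1))) evaluates to false; next hits division by zero so the output is ERROR; both end at ERROR.
An exhaustive pass over the 48 declared inputs shows identical outputs.
verdict: equivalent


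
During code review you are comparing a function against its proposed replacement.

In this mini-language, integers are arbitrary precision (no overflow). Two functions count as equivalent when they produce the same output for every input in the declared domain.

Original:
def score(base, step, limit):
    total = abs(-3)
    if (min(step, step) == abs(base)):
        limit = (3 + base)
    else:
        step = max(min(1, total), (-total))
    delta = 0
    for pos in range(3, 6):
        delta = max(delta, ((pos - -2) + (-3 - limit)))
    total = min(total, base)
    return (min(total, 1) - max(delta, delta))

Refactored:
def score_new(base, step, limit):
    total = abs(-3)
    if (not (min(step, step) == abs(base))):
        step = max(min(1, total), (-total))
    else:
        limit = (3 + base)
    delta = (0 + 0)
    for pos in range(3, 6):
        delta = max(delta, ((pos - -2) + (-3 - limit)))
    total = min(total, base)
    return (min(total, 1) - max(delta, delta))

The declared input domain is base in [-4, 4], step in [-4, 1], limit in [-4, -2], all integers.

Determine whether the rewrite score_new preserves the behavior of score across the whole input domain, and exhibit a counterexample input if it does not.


Comparing the listings, the differences include: boolean connective usage differs, plus arithmetic usage differs, plus constant usage differs.
Spot check at base=-2, step=1, limit=-3 — score: total=3, then (min(step, step) == abs(base)) is false, then step=1, then delta=0, then (pos=3), then delta=5, then (pos=4), then delta=6, then (pos=5), then delta=7, then total=-2, then returns -9. score_new: total=3, then (not (min(step, step) == abs(base))) is true, then step=1, then delta=0, then (pos=3), then delta=5, then (pos=4), then delta=6, then (pos=5), then delta=7, then total=-2, then returns -9. Both give -9.
Sweeping the whole domain (162 inputs) finds no disagreement.
verdict: equivalent


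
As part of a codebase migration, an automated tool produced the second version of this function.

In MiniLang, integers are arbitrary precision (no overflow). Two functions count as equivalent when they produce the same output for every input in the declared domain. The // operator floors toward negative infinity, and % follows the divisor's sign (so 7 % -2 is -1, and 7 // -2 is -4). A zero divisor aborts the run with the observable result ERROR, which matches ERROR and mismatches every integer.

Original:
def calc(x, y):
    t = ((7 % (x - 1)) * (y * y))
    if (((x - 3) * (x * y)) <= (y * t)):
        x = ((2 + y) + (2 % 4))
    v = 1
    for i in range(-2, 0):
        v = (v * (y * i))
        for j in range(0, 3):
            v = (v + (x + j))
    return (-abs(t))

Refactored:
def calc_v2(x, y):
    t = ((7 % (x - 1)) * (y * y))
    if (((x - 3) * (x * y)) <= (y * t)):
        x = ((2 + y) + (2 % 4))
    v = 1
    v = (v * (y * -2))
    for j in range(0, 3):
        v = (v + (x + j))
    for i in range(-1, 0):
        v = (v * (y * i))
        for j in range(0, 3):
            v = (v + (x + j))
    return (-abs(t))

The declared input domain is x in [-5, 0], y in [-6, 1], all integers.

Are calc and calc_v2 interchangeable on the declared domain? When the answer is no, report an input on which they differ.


Reading the diff, among the changes: arithmetic usage differs, plus constant usage differs, plus statement counts differ, plus loop structure differs.
One worked example (x=-2, y=-1) — calc: t=-2, then (((x - 3) * (x * y)) <= (y * t)) is true, then x=3, then v=1, then (i=-2), then v=2, then (j=0), then v=5, then (j=1), then v=9, then (j=2), then v=14, then (i=-1), then v=14, then (j=0), then v=17, then (j=1), then v=21, then (j=2), then v=26, then returns -2; calc_v2: t=-2, then (((x - 3) * (x * y)) <= (y * t)) is true, then x=3, then v=1, then v=2, then (j=0), then v=5, then (j=1), then v=9, then (j=2), then v=14, then (i=-1), then v=14, then (j=0), then v=17, then (j=1), then v=21, then (j=2), then v=26, then returns -2; agreement on -2.
Across all 48 domain points the two functions coincide.
verdict: equivalent


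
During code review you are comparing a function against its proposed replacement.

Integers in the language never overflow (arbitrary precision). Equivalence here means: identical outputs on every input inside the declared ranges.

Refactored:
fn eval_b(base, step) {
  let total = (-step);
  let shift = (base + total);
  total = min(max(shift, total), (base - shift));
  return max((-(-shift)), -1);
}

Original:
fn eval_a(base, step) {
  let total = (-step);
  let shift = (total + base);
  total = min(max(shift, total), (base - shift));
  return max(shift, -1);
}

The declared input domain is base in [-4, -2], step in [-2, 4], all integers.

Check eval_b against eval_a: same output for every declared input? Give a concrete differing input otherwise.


Equivalent — the differences include same computation, different form, yet no declared input distinguishes the two.
Spot check at base=-4, step=0 — eval_a: total = 0; shift = -4; total = 0; return -1. eval_b: total = 0; shift = -4; total = 0; return -1. Both give -1.
An exhaustive pass over the 21 declared inputs shows identical outputs.
verdict: equivalent


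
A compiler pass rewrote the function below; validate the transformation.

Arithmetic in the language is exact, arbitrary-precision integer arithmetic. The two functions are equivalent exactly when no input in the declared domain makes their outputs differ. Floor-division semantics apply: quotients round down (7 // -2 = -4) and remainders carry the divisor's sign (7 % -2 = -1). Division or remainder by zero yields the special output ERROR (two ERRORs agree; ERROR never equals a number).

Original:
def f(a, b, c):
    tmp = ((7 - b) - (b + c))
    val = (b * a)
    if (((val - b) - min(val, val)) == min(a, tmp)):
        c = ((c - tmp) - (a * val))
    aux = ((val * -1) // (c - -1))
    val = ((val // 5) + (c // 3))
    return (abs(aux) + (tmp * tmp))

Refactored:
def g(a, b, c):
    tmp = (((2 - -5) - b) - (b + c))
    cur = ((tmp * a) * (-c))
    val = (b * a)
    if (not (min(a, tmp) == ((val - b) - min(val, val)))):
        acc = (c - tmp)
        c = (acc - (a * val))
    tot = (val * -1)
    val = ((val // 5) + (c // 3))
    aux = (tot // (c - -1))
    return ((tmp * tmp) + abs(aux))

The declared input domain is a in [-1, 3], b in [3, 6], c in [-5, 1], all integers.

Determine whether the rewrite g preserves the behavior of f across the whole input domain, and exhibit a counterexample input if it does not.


Consider the input a=-1, b=3, c=-3.
f: tmp becomes 4; next val becomes -3; next (((val - b) - min(val, val)) == min(a, tmp)) evaluates to false; next aux becomes -2; next val becomes -2; next final value 18
g: tmp becomes 4; next cur becomes -12; next val becomes -3; next (not (min(a, tmp) == ((val - b) - min(val, val)))) evaluates to true; next acc becomes -7; next c becomes -10; next tot becomes 3; next val becomes -5; next aux becomes -1; next final value 17
18 != 17, so the rewrite changes behavior.
verdict: not equivalent; witness: a=-1, b=3, c=-3


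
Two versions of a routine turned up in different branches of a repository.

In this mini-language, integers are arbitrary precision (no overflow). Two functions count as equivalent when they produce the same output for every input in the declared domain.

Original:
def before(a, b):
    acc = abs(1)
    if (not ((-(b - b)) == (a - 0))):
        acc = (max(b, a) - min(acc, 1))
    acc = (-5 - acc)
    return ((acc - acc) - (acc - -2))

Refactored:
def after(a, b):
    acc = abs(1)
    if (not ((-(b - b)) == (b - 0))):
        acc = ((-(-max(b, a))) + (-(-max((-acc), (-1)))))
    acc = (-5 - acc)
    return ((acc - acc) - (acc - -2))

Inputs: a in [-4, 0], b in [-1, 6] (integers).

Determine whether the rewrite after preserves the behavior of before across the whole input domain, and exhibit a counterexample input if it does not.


Try a=-4, b=0.
before: acc = 1; (not ((-(b - b)) == (a - 0))) -> true; acc = -1; acc = -4; return 2
after: acc = 1; (not ((-(b - b)) == (b - 0))) -> false; acc = -6; return 4
2 against 4: the behavior changed.
verdict: not equivalent; witness: a=-4, b=0


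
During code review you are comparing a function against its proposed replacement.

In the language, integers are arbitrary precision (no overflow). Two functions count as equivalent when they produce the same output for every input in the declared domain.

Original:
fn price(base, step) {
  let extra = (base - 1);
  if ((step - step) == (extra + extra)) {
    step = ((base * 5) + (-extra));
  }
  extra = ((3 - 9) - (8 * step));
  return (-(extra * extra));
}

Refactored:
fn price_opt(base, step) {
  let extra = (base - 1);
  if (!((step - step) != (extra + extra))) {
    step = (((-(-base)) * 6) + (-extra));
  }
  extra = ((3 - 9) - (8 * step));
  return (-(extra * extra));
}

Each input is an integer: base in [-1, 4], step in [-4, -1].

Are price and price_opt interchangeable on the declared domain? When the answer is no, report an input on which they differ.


Not equivalent: base=1, step=-4 separates them (-2116 vs -2916).
price: extra becomes 0; next ((step - step) == (extra + extra)) evaluates to true; next step becomes 5; next extra becomes -46; next final value -2116
price_opt: extra becomes 0; next (!((step - step) != (extra + extra))) evaluates to true; next step becomes 6; next extra becomes -54; next final value -2916
verdict: not equivalent; witness: base=1, step=-4


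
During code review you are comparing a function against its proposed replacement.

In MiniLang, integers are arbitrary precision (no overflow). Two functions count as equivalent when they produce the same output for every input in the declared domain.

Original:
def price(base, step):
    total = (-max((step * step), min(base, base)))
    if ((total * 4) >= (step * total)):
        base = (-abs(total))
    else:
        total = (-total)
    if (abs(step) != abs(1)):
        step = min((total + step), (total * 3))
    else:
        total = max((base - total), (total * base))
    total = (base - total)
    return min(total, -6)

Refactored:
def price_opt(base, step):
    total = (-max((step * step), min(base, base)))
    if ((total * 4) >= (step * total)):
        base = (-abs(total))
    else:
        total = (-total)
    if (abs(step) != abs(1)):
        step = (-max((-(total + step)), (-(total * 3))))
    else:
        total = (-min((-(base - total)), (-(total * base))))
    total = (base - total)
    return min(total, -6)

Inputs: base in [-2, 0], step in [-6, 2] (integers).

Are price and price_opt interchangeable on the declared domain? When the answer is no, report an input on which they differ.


This is a faithful refactor — same computation, different form, but the computed results match everywhere.
One worked example (base=0, step=-3) — price: total=-9, then ((total * 4) >= (step * total)) is false, then total=9, then (abs(step) != abs(1)) is true, then step=6, then total=-9, then returns -9; price_opt: total=-9, then ((total * 4) >= (step * total)) is false, then total=9, then (abs(step) != abs(1)) is true, then step=6, then total=-9, then returns -9; agreement on -9.
An exhaustive pass over the 27 declared inputs shows identical outputs.
verdict: equivalent


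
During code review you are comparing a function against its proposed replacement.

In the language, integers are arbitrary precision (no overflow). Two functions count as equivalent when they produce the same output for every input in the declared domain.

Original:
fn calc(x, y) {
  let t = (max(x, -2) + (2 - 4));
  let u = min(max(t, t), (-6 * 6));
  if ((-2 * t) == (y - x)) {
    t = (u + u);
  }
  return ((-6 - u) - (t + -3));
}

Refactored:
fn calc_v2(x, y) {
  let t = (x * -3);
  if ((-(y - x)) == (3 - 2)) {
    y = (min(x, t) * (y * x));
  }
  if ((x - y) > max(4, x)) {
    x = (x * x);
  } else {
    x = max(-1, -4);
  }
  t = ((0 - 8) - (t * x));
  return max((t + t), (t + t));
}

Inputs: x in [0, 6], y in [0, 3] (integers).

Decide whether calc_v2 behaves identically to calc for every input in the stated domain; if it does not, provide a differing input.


These are not equivalent — on x=0, y=0 the outputs split (35 vs -16).
calc: t=-2, then u=-36, then ((-2 * t) == (y - x)) is false, then returns 35
calc_v2: t=0, then ((-(y - x)) == (3 - 2)) is false, then ((x - y) > max(4, x)) is false, then x=-1, then t=-8, then returns -16
verdict: not equivalent; witness: x=0, y=0


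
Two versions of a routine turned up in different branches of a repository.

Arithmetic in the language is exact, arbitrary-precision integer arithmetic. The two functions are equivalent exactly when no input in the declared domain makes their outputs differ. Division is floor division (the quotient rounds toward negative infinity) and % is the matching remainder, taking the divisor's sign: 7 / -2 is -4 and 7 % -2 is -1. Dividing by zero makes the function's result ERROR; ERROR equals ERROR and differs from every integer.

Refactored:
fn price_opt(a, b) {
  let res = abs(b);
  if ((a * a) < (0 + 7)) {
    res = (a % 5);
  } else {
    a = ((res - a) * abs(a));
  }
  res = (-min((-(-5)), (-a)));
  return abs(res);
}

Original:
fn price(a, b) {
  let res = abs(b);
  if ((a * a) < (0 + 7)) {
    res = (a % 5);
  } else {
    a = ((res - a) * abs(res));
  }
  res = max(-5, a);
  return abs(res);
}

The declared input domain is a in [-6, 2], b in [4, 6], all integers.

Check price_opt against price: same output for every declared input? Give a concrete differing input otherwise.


The rewrite breaks on a=-6, b=4, where the results are 40 and 60.
price: res=4, then ((a * a) < (0 + 7)) is false, then a=40, then res=40, then returns 40
price_opt: res=4, then ((a * a) < (0 + 7)) is false, then a=60, then res=60, then returns 60
verdict: not equivalent; witness: a=-6, b=4


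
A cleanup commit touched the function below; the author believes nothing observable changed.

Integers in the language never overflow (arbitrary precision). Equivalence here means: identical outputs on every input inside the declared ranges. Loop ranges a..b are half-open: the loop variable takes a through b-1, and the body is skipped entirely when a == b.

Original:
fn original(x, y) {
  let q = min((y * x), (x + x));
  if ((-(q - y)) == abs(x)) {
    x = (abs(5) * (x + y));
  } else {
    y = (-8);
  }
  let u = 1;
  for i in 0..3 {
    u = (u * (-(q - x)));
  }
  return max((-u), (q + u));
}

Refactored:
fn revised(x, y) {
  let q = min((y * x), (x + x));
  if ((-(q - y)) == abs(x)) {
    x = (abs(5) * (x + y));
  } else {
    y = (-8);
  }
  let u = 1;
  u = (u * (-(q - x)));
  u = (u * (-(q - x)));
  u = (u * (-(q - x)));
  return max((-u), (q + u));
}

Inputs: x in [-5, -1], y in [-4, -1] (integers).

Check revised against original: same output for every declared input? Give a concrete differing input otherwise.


The two versions differ — the changes include arithmetic usage differs; and loop structure differs; and statement counts differ; and local variable names differ.
As a probe, take x=-3, y=-3: original runs q := -6 | ((-(q - y)) == abs(x)): true | x := -30 | u := 1 | iter i=0: | u := -24 | iter i=1: | u := 576 | iter i=2: | u := -13824 | result 13824; revised runs q := -6 | ((-(q - y)) == abs(x)): true | x := -30 | u := 1 | u := -24 | u := 576 | u := -13824 | result 13824; both end at 13824.
Across all 20 domain points the two functions coincide.
verdict: equivalent
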